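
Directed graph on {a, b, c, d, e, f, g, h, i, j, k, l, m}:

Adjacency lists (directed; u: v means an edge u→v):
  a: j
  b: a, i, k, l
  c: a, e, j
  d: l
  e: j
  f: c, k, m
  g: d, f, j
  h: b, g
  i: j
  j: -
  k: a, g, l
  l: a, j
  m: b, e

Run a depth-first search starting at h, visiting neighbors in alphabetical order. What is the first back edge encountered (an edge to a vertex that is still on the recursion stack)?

DFS from h (visiting neighbors in alphabetical order); mark gray on enter, black on exit:
h gray
  b gray
    a gray
      j gray
      j black
    a black
    i gray
      i→j: j black — skip
    i black
    k gray
      k→a: a black — skip
      g gray
        d gray
          l gray
            l→a: a black — skip
            l→j: j black — skip
          l black
        d black
        f gray
          c gray
            c→a: a black — skip
            e gray
              e→j: j black — skip
            e black
            c→j: j black — skip
          c black
          f→k: k is gray → back edge
First back edge: f → k.

f→k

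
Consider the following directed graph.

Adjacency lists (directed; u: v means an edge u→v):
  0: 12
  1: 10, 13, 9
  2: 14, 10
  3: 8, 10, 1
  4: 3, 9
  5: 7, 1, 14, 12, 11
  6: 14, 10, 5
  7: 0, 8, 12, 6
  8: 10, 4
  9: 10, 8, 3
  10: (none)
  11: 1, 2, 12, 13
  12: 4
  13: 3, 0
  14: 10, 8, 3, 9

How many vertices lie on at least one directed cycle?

11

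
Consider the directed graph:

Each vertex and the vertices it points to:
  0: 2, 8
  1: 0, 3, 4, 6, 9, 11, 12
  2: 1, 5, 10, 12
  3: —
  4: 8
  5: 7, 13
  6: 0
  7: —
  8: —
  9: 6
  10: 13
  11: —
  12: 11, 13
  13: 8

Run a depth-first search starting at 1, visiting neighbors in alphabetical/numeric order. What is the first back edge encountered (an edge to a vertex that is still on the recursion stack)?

2->1

DFS from 1 (visiting neighbors in alphabetical/numeric order); mark gray on enter, black on exit:
1 gray
  0 gray
    2 gray
      2→1: 1 is gray → back edge
First back edge: 2 → 1.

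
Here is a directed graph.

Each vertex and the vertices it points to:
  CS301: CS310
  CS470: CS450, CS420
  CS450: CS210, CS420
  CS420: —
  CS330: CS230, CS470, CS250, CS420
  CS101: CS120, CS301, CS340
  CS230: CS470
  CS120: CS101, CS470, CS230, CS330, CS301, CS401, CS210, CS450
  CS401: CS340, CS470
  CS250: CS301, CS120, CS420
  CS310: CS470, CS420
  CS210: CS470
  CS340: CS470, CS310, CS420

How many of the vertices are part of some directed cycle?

7

A vertex is on a directed cycle iff it belongs to a strongly connected component of size ≥ 2 (or has a self-loop).
The vertices on cycles are {CS101, CS120, CS210, CS250, CS330, CS450, CS470} — 7 in total.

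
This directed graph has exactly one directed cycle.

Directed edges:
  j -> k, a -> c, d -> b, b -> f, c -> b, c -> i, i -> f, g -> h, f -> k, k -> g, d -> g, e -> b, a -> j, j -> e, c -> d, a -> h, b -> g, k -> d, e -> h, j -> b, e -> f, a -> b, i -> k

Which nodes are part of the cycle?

b, d, f, k

DFS with gray/black marking from k:
k gray
  d gray
    b gray
      g gray
        h gray
        h black
      g black
      f gray
        f→k: k is gray → back edge
Back edge closes the cycle k → d → b → f → k; its vertices are {b, d, f, k}.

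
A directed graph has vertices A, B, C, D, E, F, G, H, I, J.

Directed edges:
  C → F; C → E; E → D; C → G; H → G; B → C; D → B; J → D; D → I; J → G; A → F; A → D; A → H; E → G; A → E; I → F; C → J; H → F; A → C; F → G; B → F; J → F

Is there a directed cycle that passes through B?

Yes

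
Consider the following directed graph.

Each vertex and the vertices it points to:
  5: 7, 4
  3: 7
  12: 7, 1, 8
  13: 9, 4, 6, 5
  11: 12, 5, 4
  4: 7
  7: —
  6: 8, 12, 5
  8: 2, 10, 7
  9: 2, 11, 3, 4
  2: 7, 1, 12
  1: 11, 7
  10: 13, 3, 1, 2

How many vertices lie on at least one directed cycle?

9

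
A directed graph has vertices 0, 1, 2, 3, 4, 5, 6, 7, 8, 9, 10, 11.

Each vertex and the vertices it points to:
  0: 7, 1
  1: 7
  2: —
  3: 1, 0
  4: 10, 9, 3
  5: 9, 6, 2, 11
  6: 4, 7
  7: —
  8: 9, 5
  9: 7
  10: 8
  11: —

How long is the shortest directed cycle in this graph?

5

For each vertex v, BFS finds the shortest path from v back to v.
The shortest such closed walk is 4 → 10 → 8 → 5 → 6 → 4, length 5.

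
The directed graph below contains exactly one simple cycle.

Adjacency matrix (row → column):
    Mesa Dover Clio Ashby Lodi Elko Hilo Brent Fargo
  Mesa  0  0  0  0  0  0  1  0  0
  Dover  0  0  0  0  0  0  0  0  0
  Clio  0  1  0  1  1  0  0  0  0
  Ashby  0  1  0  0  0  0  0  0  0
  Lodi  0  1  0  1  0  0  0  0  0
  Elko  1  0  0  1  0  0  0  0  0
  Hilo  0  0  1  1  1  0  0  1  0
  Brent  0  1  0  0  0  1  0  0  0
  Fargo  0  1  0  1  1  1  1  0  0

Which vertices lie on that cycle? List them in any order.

Elko, Hilo, Mesa, Brent

DFS with gray/black marking from Hilo:
Hilo gray
  Lodi gray
    Dover gray
    Dover black
    Ashby gray
      Ashby→Dover: Dover black — skip
    Ashby black
  Lodi black
  Clio gray
    Clio→Lodi: Lodi black — skip
    Clio→Dover: Dover black — skip
    Clio→Ashby: Ashby black — skip
  Clio black
  Brent gray
    Brent→Dover: Dover black — skip
    Elko gray
      Mesa gray
        Mesa→Hilo: Hilo is gray → back edge
Back edge closes the cycle Hilo → Brent → Elko → Mesa → Hilo; its vertices are {Elko, Hilo, Mesa, Brent}.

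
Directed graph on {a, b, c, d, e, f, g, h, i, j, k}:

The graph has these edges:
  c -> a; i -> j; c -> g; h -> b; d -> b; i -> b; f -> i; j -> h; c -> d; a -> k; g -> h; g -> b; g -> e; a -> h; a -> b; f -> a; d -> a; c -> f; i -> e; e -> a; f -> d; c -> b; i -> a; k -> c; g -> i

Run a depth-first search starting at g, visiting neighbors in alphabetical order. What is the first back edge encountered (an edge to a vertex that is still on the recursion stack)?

DFS from g (visiting neighbors in alphabetical order); mark gray on enter, black on exit:
g gray
  b gray
  b black
  e gray
    a gray
      a→b: b black — skip
      h gray
        h→b: b black — skip
      h black
      k gray
        c gray
          c→a: a is gray → back edge
First back edge: c → a.

c->a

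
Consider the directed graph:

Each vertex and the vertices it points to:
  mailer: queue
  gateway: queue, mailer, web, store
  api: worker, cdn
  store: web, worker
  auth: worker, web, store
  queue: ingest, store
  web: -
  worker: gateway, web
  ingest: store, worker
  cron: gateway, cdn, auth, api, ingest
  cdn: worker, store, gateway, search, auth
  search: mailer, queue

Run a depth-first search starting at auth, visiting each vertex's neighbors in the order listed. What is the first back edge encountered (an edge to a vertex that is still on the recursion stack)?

DFS from auth (visiting each vertex's neighbors in the order listed); mark gray on enter, black on exit:
auth gray
  worker gray
    gateway gray
      queue gray
        ingest gray
          store gray
            web gray
            web black
            store→worker: worker is gray → back edge
First back edge: store → worker.

store->worker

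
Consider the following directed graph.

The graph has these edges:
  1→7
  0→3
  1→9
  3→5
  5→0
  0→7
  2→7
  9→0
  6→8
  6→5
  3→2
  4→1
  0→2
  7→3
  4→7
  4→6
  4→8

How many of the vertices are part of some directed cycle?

5

A vertex is on a directed cycle iff it belongs to a strongly connected component of size ≥ 2 (or has a self-loop).
The vertices on cycles are {0, 2, 3, 5, 7} — 5 in total.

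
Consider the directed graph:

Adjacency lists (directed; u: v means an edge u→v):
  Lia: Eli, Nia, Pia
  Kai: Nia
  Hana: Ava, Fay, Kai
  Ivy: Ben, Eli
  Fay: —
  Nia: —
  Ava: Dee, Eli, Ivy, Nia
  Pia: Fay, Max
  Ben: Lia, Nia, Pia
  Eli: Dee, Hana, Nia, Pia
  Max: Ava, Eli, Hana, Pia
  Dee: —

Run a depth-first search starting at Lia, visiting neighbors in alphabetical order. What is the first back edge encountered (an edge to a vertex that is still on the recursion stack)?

Ava->Eli

DFS from Lia (visiting neighbors in alphabetical order); mark gray on enter, black on exit:
Lia gray
  Eli gray
    Dee gray
    Dee black
    Hana gray
      Ava gray
        Ava→Dee: Dee black — skip
        Ava→Eli: Eli is gray → back edge
First back edge: Ava → Eli.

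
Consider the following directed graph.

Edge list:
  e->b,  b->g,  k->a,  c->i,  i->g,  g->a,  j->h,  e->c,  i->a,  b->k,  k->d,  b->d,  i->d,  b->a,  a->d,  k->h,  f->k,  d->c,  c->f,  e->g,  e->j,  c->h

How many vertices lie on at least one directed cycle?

A vertex is on a directed cycle iff it belongs to a strongly connected component of size ≥ 2 (or has a self-loop).
The vertices on cycles are {a, c, d, f, g, i, k} — 7 in total.

7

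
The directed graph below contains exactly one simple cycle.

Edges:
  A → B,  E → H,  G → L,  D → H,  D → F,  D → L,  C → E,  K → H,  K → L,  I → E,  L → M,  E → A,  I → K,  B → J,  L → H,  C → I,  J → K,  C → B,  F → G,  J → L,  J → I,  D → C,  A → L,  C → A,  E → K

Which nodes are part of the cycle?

A, B, E, I, J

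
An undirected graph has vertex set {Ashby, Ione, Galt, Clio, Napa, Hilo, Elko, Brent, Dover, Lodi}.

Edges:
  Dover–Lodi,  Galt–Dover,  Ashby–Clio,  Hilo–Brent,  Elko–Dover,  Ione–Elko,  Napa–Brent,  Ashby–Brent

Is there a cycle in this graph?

No

DFS, tracking each vertex's parent; an edge to a visited non-parent vertex closes a cycle.
Start from Lodi:
visit Lodi (parent –)
  visit Dover (parent Lodi)
    visit Galt (parent Dover)
      Galt–Dover: parent, skip
    visit Elko (parent Dover)
      visit Ione (parent Elko)
        Ione–Elko: parent, skip
      Elko–Dover: parent, skip
    Dover–Lodi: parent, skip
visit Ashby (parent –)
  visit Clio (parent Ashby)
    Clio–Ashby: parent, skip
  visit Brent (parent Ashby)
    Brent–Ashby: parent, skip
    visit Napa (parent Brent)
      Napa–Brent: parent, skip
    visit Hilo (parent Brent)
      Hilo–Brent: parent, skip
No non-parent visited neighbor found — the graph is a forest.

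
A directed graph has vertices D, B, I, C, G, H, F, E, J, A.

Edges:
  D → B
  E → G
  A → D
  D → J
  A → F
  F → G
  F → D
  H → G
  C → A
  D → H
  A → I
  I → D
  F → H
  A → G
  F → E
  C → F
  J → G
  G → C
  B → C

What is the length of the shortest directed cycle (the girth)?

3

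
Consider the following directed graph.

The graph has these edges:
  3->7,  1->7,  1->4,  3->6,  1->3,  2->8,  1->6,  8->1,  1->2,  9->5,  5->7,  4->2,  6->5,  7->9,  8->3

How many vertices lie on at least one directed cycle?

A vertex is on a directed cycle iff it belongs to a strongly connected component of size ≥ 2 (or has a self-loop).
The vertices on cycles are {1, 2, 4, 5, 7, 8, 9} — 7 in total.

7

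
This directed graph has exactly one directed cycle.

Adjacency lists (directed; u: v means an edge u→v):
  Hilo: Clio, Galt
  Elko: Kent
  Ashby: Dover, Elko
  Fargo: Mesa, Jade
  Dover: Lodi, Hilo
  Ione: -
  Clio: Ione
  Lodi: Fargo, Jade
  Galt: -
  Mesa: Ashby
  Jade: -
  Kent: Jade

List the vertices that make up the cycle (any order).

Lodi, Mesa, Ashby, Dover, Fargo

DFS with gray/black marking from Ashby:
Ashby gray
  Dover gray
    Lodi gray
      Fargo gray
        Mesa gray
          Mesa→Ashby: Ashby is gray → back edge
Back edge closes the cycle Ashby → Dover → Lodi → Fargo → Mesa → Ashby; its vertices are {Lodi, Mesa, Ashby, Dover, Fargo}.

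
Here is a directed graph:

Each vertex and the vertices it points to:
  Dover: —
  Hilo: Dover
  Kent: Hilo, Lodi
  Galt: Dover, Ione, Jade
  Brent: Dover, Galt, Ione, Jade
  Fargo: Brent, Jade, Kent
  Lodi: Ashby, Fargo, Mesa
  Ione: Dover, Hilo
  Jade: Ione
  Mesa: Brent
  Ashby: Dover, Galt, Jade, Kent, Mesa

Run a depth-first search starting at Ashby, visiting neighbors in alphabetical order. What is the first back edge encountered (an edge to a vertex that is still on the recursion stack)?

DFS from Ashby (visiting neighbors in alphabetical order); mark gray on enter, black on exit:
Ashby gray
  Dover gray
  Dover black
  Galt gray
    Galt→Dover: Dover black — skip
    Ione gray
      Ione→Dover: Dover black — skip
      Hilo gray
        Hilo→Dover: Dover black — skip
      Hilo black
    Ione black
    Jade gray
      Jade→Ione: Ione black — skip
    Jade black
  Galt black
  Ashby→Jade: Jade black — skip
  Kent gray
    Kent→Hilo: Hilo black — skip
    Lodi gray
      Lodi→Ashby: Ashby is gray → back edge
First back edge: Lodi → Ashby.

Lodi->Ashby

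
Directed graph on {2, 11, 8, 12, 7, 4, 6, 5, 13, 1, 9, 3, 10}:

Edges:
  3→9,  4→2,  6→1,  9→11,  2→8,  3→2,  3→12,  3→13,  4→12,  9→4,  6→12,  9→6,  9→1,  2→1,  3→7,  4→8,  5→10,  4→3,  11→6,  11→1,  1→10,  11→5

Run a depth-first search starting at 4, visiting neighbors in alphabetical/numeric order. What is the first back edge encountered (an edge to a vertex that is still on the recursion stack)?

DFS from 4 (visiting neighbors in alphabetical/numeric order); mark gray on enter, black on exit:
4 gray
  2 gray
    1 gray
      10 gray
      10 black
    1 black
    8 gray
    8 black
  2 black
  3 gray
    3→2: 2 black — skip
    7 gray
    7 black
    9 gray
      9→1: 1 black — skip
      9→4: 4 is gray → back edge
First back edge: 9 → 4.

9→4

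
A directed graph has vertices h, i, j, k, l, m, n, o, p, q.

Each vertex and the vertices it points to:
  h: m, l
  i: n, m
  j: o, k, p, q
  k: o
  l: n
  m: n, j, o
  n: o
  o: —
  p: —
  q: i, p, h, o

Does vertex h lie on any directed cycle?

h is on a cycle iff h can reach itself via ≥1 edge.
h → m → j → q → h — yes.

Yes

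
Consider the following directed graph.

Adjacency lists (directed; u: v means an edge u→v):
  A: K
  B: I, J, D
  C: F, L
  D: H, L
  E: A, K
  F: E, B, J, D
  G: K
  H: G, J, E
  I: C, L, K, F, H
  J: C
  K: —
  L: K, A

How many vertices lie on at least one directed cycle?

7

A vertex is on a directed cycle iff it belongs to a strongly connected component of size ≥ 2 (or has a self-loop).
The vertices on cycles are {B, C, D, F, H, I, J} — 7 in total.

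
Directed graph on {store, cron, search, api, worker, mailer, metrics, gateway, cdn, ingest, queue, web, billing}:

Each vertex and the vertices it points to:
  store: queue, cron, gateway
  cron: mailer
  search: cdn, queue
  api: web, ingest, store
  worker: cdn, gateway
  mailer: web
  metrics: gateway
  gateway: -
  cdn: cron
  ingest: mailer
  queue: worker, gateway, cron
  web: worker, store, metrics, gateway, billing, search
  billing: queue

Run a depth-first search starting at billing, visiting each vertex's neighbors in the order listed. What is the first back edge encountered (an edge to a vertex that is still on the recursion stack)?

web→worker

DFS from billing (visiting each vertex's neighbors in the order listed); mark gray on enter, black on exit:
billing gray
  queue gray
    worker gray
      cdn gray
        cron gray
          mailer gray
            web gray
              web→worker: worker is gray → back edge
First back edge: web → worker.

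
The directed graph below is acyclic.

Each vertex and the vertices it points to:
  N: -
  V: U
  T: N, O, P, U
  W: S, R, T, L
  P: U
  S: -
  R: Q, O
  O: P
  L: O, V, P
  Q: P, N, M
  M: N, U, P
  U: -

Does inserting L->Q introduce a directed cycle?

Adding L→Q creates a cycle iff Q can already reach L.
Explore from Q: no path reaches L. The graph stays acyclic.

No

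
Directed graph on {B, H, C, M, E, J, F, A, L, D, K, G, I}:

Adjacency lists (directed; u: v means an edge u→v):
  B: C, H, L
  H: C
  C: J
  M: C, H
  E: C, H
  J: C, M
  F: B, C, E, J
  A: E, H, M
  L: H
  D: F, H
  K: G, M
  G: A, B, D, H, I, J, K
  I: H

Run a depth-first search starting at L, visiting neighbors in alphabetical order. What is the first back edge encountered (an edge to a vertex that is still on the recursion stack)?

DFS from L (visiting neighbors in alphabetical order); mark gray on enter, black on exit:
L gray
  H gray
    C gray
      J gray
        J→C: C is gray → back edge
First back edge: J → C.

J->C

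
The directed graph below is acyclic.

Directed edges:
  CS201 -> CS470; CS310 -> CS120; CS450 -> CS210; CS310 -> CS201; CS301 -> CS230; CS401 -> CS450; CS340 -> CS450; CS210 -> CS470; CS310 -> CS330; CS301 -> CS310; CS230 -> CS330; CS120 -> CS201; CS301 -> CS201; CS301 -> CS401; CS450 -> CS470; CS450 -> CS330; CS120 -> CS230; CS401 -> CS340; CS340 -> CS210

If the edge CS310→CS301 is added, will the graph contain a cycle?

Adding CS310→CS301 creates a cycle iff CS301 can already reach CS310.
Path from CS301: CS301 → CS310.
So CS301 → … → CS310 → CS301 is a cycle.

Yes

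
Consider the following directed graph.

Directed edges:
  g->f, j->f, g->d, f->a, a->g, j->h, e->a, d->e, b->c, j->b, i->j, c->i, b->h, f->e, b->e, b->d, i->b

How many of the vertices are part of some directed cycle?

A vertex is on a directed cycle iff it belongs to a strongly connected component of size ≥ 2 (or has a self-loop).
The vertices on cycles are {a, b, c, d, e, f, g, i, j} — 9 in total.

9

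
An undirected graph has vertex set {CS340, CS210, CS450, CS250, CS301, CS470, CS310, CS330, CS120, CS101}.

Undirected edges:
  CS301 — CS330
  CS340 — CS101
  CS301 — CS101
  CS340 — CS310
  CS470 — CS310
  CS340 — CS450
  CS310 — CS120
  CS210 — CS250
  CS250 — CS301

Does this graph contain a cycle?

No

DFS, tracking each vertex's parent; an edge to a visited non-parent vertex closes a cycle.
Start from CS210:
visit CS210 (parent –)
  visit CS250 (parent CS210)
    visit CS301 (parent CS250)
      CS301–CS250: parent, skip
      visit CS330 (parent CS301)
        CS330–CS301: parent, skip
      visit CS101 (parent CS301)
        CS101–CS301: parent, skip
        visit CS340 (parent CS101)
          CS340–CS101: parent, skip
          visit CS310 (parent CS340)
            visit CS120 (parent CS310)
              CS120–CS310: parent, skip
            visit CS470 (parent CS310)
              CS470–CS310: parent, skip
            CS310–CS340: parent, skip
          visit CS450 (parent CS340)
            CS450–CS340: parent, skip
    CS250–CS210: parent, skip
No non-parent visited neighbor found — the graph is a forest.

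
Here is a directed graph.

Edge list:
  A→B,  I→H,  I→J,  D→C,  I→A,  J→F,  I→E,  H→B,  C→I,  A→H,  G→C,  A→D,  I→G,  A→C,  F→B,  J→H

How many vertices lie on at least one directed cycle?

A vertex is on a directed cycle iff it belongs to a strongly connected component of size ≥ 2 (or has a self-loop).
The vertices on cycles are {A, C, D, G, I} — 5 in total.

5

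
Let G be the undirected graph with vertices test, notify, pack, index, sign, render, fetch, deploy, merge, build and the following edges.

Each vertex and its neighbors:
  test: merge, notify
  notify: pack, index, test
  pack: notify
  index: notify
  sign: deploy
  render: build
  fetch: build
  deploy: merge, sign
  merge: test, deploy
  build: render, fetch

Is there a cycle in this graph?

No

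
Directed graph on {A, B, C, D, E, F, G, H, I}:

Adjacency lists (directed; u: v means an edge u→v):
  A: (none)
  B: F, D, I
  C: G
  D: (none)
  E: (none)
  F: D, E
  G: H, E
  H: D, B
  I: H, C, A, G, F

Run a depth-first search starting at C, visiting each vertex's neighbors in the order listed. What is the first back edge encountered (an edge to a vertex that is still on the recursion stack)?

DFS from C (visiting each vertex's neighbors in the order listed); mark gray on enter, black on exit:
C gray
  G gray
    H gray
      D gray
      D black
      B gray
        F gray
          F→D: D black — skip
          E gray
          E black
        F black
        B→D: D black — skip
        I gray
          I→H: H is gray → back edge
First back edge: I → H.

I->H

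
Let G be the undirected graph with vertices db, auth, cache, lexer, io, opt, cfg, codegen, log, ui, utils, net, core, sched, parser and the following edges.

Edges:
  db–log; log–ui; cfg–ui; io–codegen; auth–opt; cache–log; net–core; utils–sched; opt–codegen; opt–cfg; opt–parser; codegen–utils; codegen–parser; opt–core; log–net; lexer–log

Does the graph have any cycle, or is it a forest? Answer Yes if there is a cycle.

Yes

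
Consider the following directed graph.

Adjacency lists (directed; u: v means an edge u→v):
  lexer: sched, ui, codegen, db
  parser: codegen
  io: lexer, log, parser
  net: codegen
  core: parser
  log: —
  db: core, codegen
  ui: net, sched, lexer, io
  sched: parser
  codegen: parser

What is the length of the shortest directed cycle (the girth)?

For each vertex v, BFS finds the shortest path from v back to v.
The shortest such closed walk is lexer → ui → lexer, length 2.

2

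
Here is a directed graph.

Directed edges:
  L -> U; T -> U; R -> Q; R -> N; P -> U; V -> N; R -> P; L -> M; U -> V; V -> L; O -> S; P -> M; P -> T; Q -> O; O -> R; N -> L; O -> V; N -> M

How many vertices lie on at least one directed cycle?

A vertex is on a directed cycle iff it belongs to a strongly connected component of size ≥ 2 (or has a self-loop).
The vertices on cycles are {L, N, O, Q, R, U, V} — 7 in total.

7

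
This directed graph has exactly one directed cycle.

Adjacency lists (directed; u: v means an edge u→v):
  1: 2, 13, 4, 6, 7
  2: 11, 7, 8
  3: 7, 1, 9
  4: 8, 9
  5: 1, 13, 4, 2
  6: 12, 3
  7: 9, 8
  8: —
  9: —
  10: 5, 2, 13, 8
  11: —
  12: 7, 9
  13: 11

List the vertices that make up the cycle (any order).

1, 3, 6

DFS with gray/black marking from 1:
1 gray
  2 gray
    11 gray
    11 black
    7 gray
      9 gray
      9 black
      8 gray
      8 black
    7 black
    2→8: 8 black — skip
  2 black
  13 gray
    13→11: 11 black — skip
  13 black
  4 gray
    4→8: 8 black — skip
    4→9: 9 black — skip
  4 black
  6 gray
    12 gray
      12→7: 7 black — skip
      12→9: 9 black — skip
    12 black
    3 gray
      3→7: 7 black — skip
      3→1: 1 is gray → back edge
Back edge closes the cycle 1 → 6 → 3 → 1; its vertices are {1, 3, 6}.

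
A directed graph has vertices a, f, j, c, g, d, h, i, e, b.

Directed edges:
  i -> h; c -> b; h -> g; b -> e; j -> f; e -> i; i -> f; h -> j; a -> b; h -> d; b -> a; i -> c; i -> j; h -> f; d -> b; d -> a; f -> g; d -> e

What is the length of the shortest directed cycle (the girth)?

2

For each vertex v, BFS finds the shortest path from v back to v.
The shortest such closed walk is a → b → a, length 2.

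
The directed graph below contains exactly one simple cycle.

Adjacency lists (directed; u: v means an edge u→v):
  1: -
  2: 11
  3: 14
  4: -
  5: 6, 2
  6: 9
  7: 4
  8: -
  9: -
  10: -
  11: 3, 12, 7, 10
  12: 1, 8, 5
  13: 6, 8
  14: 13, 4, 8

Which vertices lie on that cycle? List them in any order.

2, 5, 11, 12

DFS with gray/black marking from 11:
11 gray
  3 gray
    14 gray
      13 gray
        6 gray
          9 gray
          9 black
        6 black
        8 gray
        8 black
      13 black
      4 gray
      4 black
      14→8: 8 black — skip
    14 black
  3 black
  12 gray
    1 gray
    1 black
    12→8: 8 black — skip
    5 gray
      5→6: 6 black — skip
      2 gray
        2→11: 11 is gray → back edge
Back edge closes the cycle 11 → 12 → 5 → 2 → 11; its vertices are {2, 5, 11, 12}.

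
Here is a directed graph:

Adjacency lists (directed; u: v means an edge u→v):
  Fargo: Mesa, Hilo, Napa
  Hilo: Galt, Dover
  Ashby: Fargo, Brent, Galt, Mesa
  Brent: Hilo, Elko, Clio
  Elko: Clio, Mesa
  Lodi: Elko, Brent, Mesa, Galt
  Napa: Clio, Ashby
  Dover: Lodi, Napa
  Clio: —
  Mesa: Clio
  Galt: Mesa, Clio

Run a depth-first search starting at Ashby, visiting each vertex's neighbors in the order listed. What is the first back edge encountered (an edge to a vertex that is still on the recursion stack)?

DFS from Ashby (visiting each vertex's neighbors in the order listed); mark gray on enter, black on exit:
Ashby gray
  Fargo gray
    Mesa gray
      Clio gray
      Clio black
    Mesa black
    Hilo gray
      Galt gray
        Galt→Mesa: Mesa black — skip
        Galt→Clio: Clio black — skip
      Galt black
      Dover gray
        Lodi gray
          Elko gray
            Elko→Clio: Clio black — skip
            Elko→Mesa: Mesa black — skip
          Elko black
          Brent gray
            Brent→Hilo: Hilo is gray → back edge
First back edge: Brent → Hilo.

Brent→Hilo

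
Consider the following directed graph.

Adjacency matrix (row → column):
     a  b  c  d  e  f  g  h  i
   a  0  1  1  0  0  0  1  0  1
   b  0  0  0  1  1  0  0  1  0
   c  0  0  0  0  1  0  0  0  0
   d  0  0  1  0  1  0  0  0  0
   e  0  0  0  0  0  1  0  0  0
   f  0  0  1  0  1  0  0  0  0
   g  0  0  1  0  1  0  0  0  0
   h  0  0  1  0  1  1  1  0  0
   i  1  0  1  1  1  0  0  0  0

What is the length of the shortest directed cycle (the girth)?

2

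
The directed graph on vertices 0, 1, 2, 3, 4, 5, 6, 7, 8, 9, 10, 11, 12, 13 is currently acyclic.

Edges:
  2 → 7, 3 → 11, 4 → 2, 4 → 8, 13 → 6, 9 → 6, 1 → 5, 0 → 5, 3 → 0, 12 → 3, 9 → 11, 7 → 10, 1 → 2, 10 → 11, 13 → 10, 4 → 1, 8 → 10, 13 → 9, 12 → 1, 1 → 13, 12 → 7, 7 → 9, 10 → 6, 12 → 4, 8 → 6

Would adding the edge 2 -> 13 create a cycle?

No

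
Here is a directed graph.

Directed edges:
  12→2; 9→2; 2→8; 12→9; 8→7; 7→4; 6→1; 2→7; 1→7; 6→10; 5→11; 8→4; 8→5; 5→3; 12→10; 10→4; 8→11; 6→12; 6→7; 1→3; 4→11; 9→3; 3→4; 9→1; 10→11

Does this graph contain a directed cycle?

No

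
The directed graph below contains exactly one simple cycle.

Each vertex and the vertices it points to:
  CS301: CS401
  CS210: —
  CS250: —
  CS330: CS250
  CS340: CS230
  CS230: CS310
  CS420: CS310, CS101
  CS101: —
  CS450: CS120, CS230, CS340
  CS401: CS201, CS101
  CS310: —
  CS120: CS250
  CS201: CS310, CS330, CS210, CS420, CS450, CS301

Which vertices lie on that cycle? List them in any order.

CS201, CS301, CS401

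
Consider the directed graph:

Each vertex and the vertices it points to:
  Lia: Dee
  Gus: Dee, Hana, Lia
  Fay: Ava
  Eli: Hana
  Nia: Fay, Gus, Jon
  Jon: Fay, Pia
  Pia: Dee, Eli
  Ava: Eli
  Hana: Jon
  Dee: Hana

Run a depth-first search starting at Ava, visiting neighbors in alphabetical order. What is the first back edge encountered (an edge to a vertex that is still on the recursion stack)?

DFS from Ava (visiting neighbors in alphabetical order); mark gray on enter, black on exit:
Ava gray
  Eli gray
    Hana gray
      Jon gray
        Fay gray
          Fay→Ava: Ava is gray → back edge
First back edge: Fay → Ava.

Fay->Ava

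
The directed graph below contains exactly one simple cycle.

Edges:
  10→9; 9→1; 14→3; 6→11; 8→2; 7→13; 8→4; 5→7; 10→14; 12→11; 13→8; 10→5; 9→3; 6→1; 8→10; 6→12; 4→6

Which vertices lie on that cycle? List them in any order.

5, 7, 8, 10, 13

DFS with gray/black marking from 8:
8 gray
  2 gray
  2 black
  10 gray
    5 gray
      7 gray
        13 gray
          13→8: 8 is gray → back edge
Back edge closes the cycle 8 → 10 → 5 → 7 → 13 → 8; its vertices are {5, 7, 8, 10, 13}.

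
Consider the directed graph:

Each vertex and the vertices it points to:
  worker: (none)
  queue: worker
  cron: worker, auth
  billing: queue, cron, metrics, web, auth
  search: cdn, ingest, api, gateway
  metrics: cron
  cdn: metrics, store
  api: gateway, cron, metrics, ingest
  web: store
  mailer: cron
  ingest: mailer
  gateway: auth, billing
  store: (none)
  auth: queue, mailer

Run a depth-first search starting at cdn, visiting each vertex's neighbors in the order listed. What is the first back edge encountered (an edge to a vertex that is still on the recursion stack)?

mailer->cron

DFS from cdn (visiting each vertex's neighbors in the order listed); mark gray on enter, black on exit:
cdn gray
  metrics gray
    cron gray
      worker gray
      worker black
      auth gray
        queue gray
          queue→worker: worker black — skip
        queue black
        mailer gray
          mailer→cron: cron is gray → back edge
First back edge: mailer → cron.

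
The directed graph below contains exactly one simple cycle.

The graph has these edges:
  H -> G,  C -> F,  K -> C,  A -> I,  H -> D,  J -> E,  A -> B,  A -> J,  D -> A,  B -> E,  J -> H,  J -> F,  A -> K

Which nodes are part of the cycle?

DFS with gray/black marking from A:
A gray
  J gray
    E gray
    E black
    F gray
    F black
    H gray
      G gray
      G black
      D gray
        D→A: A is gray → back edge
Back edge closes the cycle A → J → H → D → A; its vertices are {A, D, H, J}.

A, D, H, J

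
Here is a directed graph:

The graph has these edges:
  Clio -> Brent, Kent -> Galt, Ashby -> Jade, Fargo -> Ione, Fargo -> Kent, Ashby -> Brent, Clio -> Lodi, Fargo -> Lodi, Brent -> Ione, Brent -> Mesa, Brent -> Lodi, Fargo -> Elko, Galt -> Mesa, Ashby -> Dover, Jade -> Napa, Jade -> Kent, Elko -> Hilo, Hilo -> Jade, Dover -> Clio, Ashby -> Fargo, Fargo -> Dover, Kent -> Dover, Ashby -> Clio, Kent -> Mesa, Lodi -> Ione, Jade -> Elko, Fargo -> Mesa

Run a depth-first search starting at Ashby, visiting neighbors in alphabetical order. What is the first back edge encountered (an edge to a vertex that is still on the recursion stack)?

DFS from Ashby (visiting neighbors in alphabetical order); mark gray on enter, black on exit:
Ashby gray
  Brent gray
    Ione gray
    Ione black
    Lodi gray
      Lodi→Ione: Ione black — skip
    Lodi black
    Mesa gray
    Mesa black
  Brent black
  Clio gray
    Clio→Brent: Brent black — skip
    Clio→Lodi: Lodi black — skip
  Clio black
  Dover gray
    Dover→Clio: Clio black — skip
  Dover black
  Fargo gray
    Fargo→Dover: Dover black — skip
    Elko gray
      Hilo gray
        Jade gray
          Jade→Elko: Elko is gray → back edge
First back edge: Jade → Elko.

Jade→Elko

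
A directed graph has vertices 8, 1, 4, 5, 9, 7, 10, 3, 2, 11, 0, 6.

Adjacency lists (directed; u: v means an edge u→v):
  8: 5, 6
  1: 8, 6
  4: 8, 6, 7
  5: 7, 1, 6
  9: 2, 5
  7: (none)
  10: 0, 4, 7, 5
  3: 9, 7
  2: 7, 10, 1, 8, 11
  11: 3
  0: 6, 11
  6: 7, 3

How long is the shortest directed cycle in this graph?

3

For each vertex v, BFS finds the shortest path from v back to v.
The shortest such closed walk is 1 → 8 → 5 → 1, length 3.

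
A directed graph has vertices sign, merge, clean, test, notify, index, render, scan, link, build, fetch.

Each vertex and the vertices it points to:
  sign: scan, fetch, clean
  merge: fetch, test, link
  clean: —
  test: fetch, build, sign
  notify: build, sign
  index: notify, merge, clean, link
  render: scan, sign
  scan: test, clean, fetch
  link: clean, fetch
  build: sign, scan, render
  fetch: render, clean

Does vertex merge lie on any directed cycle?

No

merge lies on a cycle iff there is a path from merge back to itself.
Exploring from merge, it never reaches itself; equivalently, its strongly connected component is a singleton.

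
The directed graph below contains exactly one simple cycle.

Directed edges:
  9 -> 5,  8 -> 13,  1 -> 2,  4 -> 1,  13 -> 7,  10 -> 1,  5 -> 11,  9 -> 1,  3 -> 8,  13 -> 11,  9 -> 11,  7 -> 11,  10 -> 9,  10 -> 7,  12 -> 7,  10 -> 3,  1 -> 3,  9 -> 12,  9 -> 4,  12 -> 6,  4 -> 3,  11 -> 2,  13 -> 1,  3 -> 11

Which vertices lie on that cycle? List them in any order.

1, 3, 8, 13

DFS with gray/black marking from 3:
3 gray
  8 gray
    13 gray
      1 gray
        2 gray
        2 black
        1→3: 3 is gray → back edge
Back edge closes the cycle 3 → 8 → 13 → 1 → 3; its vertices are {1, 3, 8, 13}.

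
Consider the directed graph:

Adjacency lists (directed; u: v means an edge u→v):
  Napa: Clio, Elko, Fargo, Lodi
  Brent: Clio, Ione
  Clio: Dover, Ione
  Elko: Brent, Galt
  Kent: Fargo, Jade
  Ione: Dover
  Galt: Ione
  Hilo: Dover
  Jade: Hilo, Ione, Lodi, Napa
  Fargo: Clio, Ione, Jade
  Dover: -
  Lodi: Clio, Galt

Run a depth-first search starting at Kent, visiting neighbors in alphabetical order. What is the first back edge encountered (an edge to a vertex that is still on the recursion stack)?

Napa->Fargo

DFS from Kent (visiting neighbors in alphabetical order); mark gray on enter, black on exit:
Kent gray
  Fargo gray
    Clio gray
      Dover gray
      Dover black
      Ione gray
        Ione→Dover: Dover black — skip
      Ione black
    Clio black
    Fargo→Ione: Ione black — skip
    Jade gray
      Hilo gray
        Hilo→Dover: Dover black — skip
      Hilo black
      Jade→Ione: Ione black — skip
      Lodi gray
        Lodi→Clio: Clio black — skip
        Galt gray
          Galt→Ione: Ione black — skip
        Galt black
      Lodi black
      Napa gray
        Napa→Clio: Clio black — skip
        Elko gray
          Brent gray
            Brent→Clio: Clio black — skip
            Brent→Ione: Ione black — skip
          Brent black
          Elko→Galt: Galt black — skip
        Elko black
        Napa→Fargo: Fargo is gray → back edge
First back edge: Napa → Fargo.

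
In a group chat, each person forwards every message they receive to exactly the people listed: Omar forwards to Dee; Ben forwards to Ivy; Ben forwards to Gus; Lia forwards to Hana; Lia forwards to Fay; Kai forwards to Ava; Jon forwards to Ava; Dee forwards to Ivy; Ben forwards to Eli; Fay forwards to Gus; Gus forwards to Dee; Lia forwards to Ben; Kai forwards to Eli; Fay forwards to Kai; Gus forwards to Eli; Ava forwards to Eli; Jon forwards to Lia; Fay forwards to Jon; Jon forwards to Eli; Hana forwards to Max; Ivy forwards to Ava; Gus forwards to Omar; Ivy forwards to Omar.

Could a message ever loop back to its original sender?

Yes

DFS with white/gray/black marking, starting from Dee:
Dee gray
  Ivy gray
    Ava gray
      Eli gray
      Eli black
    Ava black
    Omar gray
      Omar→Dee: Dee is gray → back edge
Back edge found, so a cycle exists: Dee → Ivy → Omar → Dee.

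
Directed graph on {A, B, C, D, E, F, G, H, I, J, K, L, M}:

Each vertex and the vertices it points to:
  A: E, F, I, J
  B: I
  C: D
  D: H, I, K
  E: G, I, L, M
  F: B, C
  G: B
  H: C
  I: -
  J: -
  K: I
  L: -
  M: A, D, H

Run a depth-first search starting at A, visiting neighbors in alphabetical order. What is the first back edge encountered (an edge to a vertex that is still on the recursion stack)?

M→A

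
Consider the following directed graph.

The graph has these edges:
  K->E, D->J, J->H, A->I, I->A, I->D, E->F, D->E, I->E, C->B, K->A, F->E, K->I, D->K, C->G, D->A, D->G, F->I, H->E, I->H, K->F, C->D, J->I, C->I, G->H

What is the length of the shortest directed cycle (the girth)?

For each vertex v, BFS finds the shortest path from v back to v.
The shortest such closed walk is A → I → A, length 2.

2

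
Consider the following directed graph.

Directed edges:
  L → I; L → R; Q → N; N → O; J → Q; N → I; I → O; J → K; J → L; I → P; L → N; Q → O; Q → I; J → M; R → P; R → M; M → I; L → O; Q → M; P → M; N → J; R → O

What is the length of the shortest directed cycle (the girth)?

3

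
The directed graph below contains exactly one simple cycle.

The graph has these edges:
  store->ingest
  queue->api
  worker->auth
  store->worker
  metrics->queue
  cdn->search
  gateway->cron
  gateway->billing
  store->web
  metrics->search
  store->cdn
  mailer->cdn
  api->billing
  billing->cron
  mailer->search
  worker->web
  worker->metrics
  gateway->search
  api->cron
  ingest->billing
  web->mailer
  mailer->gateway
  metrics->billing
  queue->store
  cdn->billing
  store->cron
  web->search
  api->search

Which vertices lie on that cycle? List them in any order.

queue, store, worker, metrics

DFS with gray/black marking from queue:
queue gray
  store gray
    cron gray
    cron black
    cdn gray
      search gray
      search black
      billing gray
        billing→cron: cron black — skip
      billing black
    cdn black
    worker gray
      metrics gray
        metrics→queue: queue is gray → back edge
Back edge closes the cycle queue → store → worker → metrics → queue; its vertices are {queue, store, worker, metrics}.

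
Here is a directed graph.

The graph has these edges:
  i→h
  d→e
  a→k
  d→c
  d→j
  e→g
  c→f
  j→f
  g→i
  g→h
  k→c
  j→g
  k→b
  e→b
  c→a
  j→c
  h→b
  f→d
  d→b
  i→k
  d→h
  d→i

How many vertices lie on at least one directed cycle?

9

A vertex is on a directed cycle iff it belongs to a strongly connected component of size ≥ 2 (or has a self-loop).
The vertices on cycles are {a, c, d, e, f, g, i, j, k} — 9 in total.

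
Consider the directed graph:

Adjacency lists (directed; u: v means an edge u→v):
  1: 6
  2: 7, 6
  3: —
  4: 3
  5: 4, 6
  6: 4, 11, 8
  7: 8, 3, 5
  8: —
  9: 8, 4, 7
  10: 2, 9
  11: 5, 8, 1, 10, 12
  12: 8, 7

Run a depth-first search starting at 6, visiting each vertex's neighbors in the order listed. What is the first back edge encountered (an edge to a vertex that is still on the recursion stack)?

5→6

DFS from 6 (visiting each vertex's neighbors in the order listed); mark gray on enter, black on exit:
6 gray
  4 gray
    3 gray
    3 black
  4 black
  11 gray
    5 gray
      5→4: 4 black — skip
      5→6: 6 is gray → back edge
First back edge: 5 → 6.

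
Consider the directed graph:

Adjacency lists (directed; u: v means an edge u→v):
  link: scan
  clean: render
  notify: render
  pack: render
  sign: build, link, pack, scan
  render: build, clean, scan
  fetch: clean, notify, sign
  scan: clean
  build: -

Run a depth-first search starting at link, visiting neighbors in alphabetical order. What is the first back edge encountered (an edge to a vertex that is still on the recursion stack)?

DFS from link (visiting neighbors in alphabetical order); mark gray on enter, black on exit:
link gray
  scan gray
    clean gray
      render gray
        build gray
        build black
        render→clean: clean is gray → back edge
First back edge: render → clean.

render→clean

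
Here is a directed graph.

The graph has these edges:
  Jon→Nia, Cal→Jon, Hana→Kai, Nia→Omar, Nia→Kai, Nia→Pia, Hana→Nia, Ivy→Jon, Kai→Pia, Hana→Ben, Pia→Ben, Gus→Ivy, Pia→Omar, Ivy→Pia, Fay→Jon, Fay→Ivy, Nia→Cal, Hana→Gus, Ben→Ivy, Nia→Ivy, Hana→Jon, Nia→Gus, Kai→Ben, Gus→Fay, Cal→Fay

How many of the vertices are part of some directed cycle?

9

A vertex is on a directed cycle iff it belongs to a strongly connected component of size ≥ 2 (or has a self-loop).
The vertices on cycles are {Ben, Cal, Fay, Gus, Ivy, Jon, Kai, Nia, Pia} — 9 in total.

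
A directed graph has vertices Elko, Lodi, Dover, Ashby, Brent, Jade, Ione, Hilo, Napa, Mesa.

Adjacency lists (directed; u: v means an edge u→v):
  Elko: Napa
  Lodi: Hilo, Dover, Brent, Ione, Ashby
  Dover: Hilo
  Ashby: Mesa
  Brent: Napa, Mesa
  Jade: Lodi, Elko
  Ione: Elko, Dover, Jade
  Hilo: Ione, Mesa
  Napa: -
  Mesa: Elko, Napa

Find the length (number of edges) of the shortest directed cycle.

3

For each vertex v, BFS finds the shortest path from v back to v.
The shortest such closed walk is Jade → Lodi → Ione → Jade, length 3.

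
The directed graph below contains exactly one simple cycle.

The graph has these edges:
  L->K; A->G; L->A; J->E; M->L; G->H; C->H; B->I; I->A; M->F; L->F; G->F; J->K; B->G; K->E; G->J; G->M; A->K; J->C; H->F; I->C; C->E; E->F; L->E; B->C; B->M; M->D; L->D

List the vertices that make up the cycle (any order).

A, G, L, M

DFS with gray/black marking from G:
G gray
  H gray
    F gray
    F black
  H black
  J gray
    K gray
      E gray
        E→F: F black — skip
      E black
    K black
    C gray
      C→E: E black — skip
      C→H: H black — skip
    C black
    J→E: E black — skip
  J black
  G→F: F black — skip
  M gray
    L gray
      L→E: E black — skip
      L→F: F black — skip
      D gray
      D black
      A gray
        A→G: G is gray → back edge
Back edge closes the cycle G → M → L → A → G; its vertices are {A, G, L, M}.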